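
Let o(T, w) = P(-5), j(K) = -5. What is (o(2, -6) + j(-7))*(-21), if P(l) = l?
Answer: 210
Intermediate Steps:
o(T, w) = -5
(o(2, -6) + j(-7))*(-21) = (-5 - 5)*(-21) = -10*(-21) = 210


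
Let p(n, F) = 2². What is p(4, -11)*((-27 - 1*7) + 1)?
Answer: -132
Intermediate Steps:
p(n, F) = 4
p(4, -11)*((-27 - 1*7) + 1) = 4*((-27 - 1*7) + 1) = 4*((-27 - 7) + 1) = 4*(-34 + 1) = 4*(-33) = -132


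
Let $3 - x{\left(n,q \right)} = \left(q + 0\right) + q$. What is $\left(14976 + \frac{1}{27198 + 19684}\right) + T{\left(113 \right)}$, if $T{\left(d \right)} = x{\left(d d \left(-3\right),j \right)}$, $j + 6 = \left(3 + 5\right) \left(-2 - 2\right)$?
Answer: $\frac{705808511}{46882} \approx 15055.0$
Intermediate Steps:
$j = -38$ ($j = -6 + \left(3 + 5\right) \left(-2 - 2\right) = -6 + 8 \left(-4\right) = -6 - 32 = -38$)
$x{\left(n,q \right)} = 3 - 2 q$ ($x{\left(n,q \right)} = 3 - \left(\left(q + 0\right) + q\right) = 3 - \left(q + q\right) = 3 - 2 q$)
$T{\left(d \right)} = 79$ ($T{\left(d \right)} = 3 - -76 = 3 + 76 = 79$)
$\left(14976 + \frac{1}{27198 + 19684}\right) + T{\left(113 \right)} = \left(14976 + \frac{1}{27198 + 19684}\right) + 79 = \left(14976 + \frac{1}{46882}\right) + 79 = \frac{702104833}{46882} + 79 = \frac{705808511}{46882}$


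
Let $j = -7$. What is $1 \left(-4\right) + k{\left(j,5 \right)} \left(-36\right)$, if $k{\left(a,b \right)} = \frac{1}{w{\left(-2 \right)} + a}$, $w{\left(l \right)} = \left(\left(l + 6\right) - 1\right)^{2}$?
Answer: $-22$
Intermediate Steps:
$w{\left(l \right)} = \left(5 + l\right)^{2}$ ($w{\left(l \right)} = \left(\left(6 + l\right) - 1\right)^{2} = \left(5 + l\right)^{2}$)
$k{\left(a,b \right)} = \frac{1}{9 + a}$ ($k{\left(a,b \right)} = \frac{1}{\left(5 - 2\right)^{2} + a} = \frac{1}{3^{2} + a} = \frac{1}{9 + a}$)
$1 \left(-4\right) + k{\left(j,5 \right)} \left(-36\right) = 1 \left(-4\right) + \frac{1}{9 - 7} \left(-36\right) = -4 + \frac{1}{2} \left(-36\right) = -4 - 18 = -22$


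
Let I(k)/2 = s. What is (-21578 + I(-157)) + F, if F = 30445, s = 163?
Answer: 9193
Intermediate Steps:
I(k) = 326 (I(k) = 2*163 = 326)
(-21578 + I(-157)) + F = (-21578 + 326) + 30445 = -21252 + 30445 = 9193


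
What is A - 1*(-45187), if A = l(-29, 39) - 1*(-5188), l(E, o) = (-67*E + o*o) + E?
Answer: 53810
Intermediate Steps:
l(E, o) = o**2 - 66*E (l(E, o) = (-67*E + o**2) + E = (o**2 - 67*E) + E = o**2 - 66*E)
A = 8623 (A = (39**2 - 66*(-29)) - 1*(-5188) = (1521 + 1914) + 5188 = 3435 + 5188 = 8623)
A - 1*(-45187) = 8623 - 1*(-45187) = 8623 + 45187 = 53810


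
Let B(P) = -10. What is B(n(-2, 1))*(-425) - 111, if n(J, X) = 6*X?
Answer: 4139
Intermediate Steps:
B(n(-2, 1))*(-425) - 111 = -10*(-425) - 111 = 4250 - 111 = 4139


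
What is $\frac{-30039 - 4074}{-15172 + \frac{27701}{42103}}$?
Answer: $\frac{1436259639}{638759015} \approx 2.2485$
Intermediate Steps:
$\frac{-30039 - 4074}{-15172 + \frac{27701}{42103}} = - \frac{34113}{-15172 + 27701 \cdot \frac{1}{42103}} = - \frac{34113}{-15172 + \frac{27701}{42103}} = - \frac{34113}{- \frac{638759015}{42103}} = \left(-34113\right) \left(- \frac{42103}{638759015}\right) = \frac{1436259639}{638759015}$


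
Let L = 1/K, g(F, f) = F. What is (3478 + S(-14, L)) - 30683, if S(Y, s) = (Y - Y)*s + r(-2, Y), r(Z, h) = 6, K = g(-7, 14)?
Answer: -27199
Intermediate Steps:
K = -7
L = -⅐ (L = 1/(-7) = -⅐ ≈ -0.14286)
S(Y, s) = 6 (S(Y, s) = (Y - Y)*s + 6 = 0*s + 6 = 0 + 6 = 6)
(3478 + S(-14, L)) - 30683 = (3478 + 6) - 30683 = 3484 - 30683 = -27199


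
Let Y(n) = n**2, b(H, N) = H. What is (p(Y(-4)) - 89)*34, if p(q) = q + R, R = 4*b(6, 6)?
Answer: -1666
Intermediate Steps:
R = 24 (R = 4*6 = 24)
p(q) = 24 + q (p(q) = q + 24 = 24 + q)
(p(Y(-4)) - 89)*34 = ((24 + (-4)**2) - 89)*34 = ((24 + 16) - 89)*34 = (40 - 89)*34 = -49*34 = -1666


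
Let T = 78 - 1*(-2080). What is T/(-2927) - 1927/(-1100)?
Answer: 3266529/3219700 ≈ 1.0145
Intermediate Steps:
T = 2158 (T = 78 + 2080 = 2158)
T/(-2927) - 1927/(-1100) = 2158/(-2927) - 1927/(-1100) = 2158*(-1/2927) - 1927*(-1/1100) = -2158/2927 + 1927/1100 = 3266529/3219700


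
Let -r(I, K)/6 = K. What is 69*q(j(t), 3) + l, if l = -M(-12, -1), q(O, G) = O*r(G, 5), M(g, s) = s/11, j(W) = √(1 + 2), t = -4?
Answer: 1/11 - 2070*√3 ≈ -3585.3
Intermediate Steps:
r(I, K) = -6*K
j(W) = √3
M(g, s) = s/11 (M(g, s) = s*(1/11) = s/11)
q(O, G) = -30*O (q(O, G) = O*(-6*5) = O*(-30) = -30*O)
l = 1/11 (l = -(-1)/11 = -1*(-1/11) = 1/11 ≈ 0.090909)
69*q(j(t), 3) + l = 69*(-30*√3) + 1/11 = -2070*√3 + 1/11 = 1/11 - 2070*√3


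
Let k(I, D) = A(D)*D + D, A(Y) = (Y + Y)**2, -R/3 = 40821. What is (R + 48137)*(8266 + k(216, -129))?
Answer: 637614435794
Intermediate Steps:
R = -122463 (R = -3*40821 = -122463)
A(Y) = 4*Y**2 (A(Y) = (2*Y)**2 = 4*Y**2)
k(I, D) = D + 4*D**3 (k(I, D) = (4*D**2)*D + D = 4*D**3 + D = D + 4*D**3)
(R + 48137)*(8266 + k(216, -129)) = (-122463 + 48137)*(8266 + (-129 + 4*(-129)**3)) = -74326*(8266 + (-129 + 4*(-2146689))) = -74326*(8266 + (-129 - 8586756)) = -74326*(8266 - 8586885) = -74326*(-8578619) = 637614435794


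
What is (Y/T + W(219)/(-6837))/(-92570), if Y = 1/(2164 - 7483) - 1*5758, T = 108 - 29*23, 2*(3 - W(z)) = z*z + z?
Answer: -1089200911/7293868611705 ≈ -0.00014933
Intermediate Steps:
W(z) = 3 - z/2 - z**2/2 (W(z) = 3 - (z*z + z)/2 = 3 - (z**2 + z)/2 = 3 - (z + z**2)/2 = 3 + (-z/2 - z**2/2) = 3 - z/2 - z**2/2)
T = -559 (T = 108 - 667 = -559)
Y = -30626803/5319 (Y = 1/(-5319) - 5758 = -1/5319 - 5758 = -30626803/5319 ≈ -5758.0)
(Y/T + W(219)/(-6837))/(-92570) = (-30626803/5319/(-559) + (3 - 1/2*219 - 1/2*219**2)/(-6837))/(-92570) = (-30626803/5319*(-1/559) + (3 - 219/2 - 1/2*47961)*(-1/6837))*(-1/92570) = (30626803/2973321 + (3 - 219/2 - 47961/2)*(-1/6837))*(-1/92570) = (30626803/2973321 - 24087*(-1/6837))*(-1/92570) = (30626803/2973321 + 8029/2279)*(-1/92570) = (2178401822/157586013)*(-1/92570) = -1089200911/7293868611705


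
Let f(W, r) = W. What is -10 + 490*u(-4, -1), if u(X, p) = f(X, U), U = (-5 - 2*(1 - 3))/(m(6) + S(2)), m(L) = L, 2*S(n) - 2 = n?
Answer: -1970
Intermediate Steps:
S(n) = 1 + n/2
U = -1/8 (U = (-5 - 2*(1 - 3))/(6 + (1 + (1/2)*2)) = (-5 - 2*(-2))/(6 + (1 + 1)) = (-5 + 4)/(6 + 2) = -1/8 ≈ -0.12500)
u(X, p) = X
-10 + 490*u(-4, -1) = -10 + 490*(-4) = -10 - 1960 = -1970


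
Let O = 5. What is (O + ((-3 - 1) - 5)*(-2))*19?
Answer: 437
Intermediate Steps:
(O + ((-3 - 1) - 5)*(-2))*19 = (5 + ((-3 - 1) - 5)*(-2))*19 = (5 + (-4 - 5)*(-2))*19 = (5 - 9*(-2))*19 = (5 + 18)*19 = 23*19 = 437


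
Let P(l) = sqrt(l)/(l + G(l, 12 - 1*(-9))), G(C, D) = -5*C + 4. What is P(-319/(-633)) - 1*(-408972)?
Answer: 408972 + sqrt(201927)/1256 ≈ 4.0897e+5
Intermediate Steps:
G(C, D) = 4 - 5*C
P(l) = sqrt(l)/(4 - 4*l) (P(l) = sqrt(l)/(l + (4 - 5*l)) = sqrt(l)/(4 - 4*l))
P(-319/(-633)) - 1*(-408972) = -sqrt(-319/(-633))/(-4 + 4*(-319/(-633))) - 1*(-408972) = -sqrt(-319*(-1/633))/(-4 + 4*(-319*(-1/633))) + 408972 = -sqrt(319/633)/(-4 + 4*(319/633)) + 408972 = -sqrt(201927)/633/(-4 + 1276/633) + 408972 = -sqrt(201927)/633/(-1256/633) + 408972 = -1*sqrt(201927)/633*(-633/1256) + 408972 = sqrt(201927)/1256 + 408972 = 408972 + sqrt(201927)/1256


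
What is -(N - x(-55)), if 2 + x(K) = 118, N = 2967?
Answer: -2851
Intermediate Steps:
x(K) = 116 (x(K) = -2 + 118 = 116)
-(N - x(-55)) = -(2967 - 1*116) = -(2967 - 116) = -1*2851 = -2851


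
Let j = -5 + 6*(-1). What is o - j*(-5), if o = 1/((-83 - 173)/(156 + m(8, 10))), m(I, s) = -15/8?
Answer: -113873/2048 ≈ -55.602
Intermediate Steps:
j = -11 (j = -5 - 6 = -11)
m(I, s) = -15/8 (m(I, s) = -15*⅛ = -15/8)
o = -1233/2048 (o = 1/((-83 - 173)/(156 - 15/8)) = 1/(-256/1233/8) = 1/(-256*8/1233) = 1/(-2048/1233) = -1233/2048 ≈ -0.60205)
o - j*(-5) = -1233/2048 - (-11)*(-5) = -1233/2048 - 1*55 = -1233/2048 - 55 = -113873/2048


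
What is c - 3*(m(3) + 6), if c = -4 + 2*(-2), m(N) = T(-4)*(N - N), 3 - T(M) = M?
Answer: -26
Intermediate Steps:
T(M) = 3 - M
m(N) = 0 (m(N) = (3 - 1*(-4))*(N - N) = (3 + 4)*0 = 7*0 = 0)
c = -8 (c = -4 - 4 = -8)
c - 3*(m(3) + 6) = -8 - 3*(0 + 6) = -8 - 3*6 = -8 - 18 = -26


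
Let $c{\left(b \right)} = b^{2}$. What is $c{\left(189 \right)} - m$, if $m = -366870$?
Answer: $402591$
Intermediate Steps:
$c{\left(189 \right)} - m = 189^{2} - -366870 = 35721 + 366870 = 402591$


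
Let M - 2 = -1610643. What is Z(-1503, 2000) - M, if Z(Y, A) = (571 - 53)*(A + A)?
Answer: 3682641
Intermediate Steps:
Z(Y, A) = 1036*A (Z(Y, A) = 518*(2*A) = 1036*A)
M = -1610641 (M = 2 - 1610643 = -1610641)
Z(-1503, 2000) - M = 1036*2000 - 1*(-1610641) = 2072000 + 1610641 = 3682641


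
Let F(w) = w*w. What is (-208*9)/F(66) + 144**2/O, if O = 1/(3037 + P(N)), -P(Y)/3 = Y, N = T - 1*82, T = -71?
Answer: 8771659724/121 ≈ 7.2493e+7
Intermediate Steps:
F(w) = w**2
N = -153 (N = -71 - 1*82 = -71 - 82 = -153)
P(Y) = -3*Y
O = 1/3496 (O = 1/(3037 - 3*(-153)) = 1/(3037 + 459) = 1/3496 ≈ 0.00028604)
(-208*9)/F(66) + 144**2/O = (-208*9)/(66**2) + 144**2/(1/3496) = -1872/4356 + 20736*3496 = -1872*1/4356 + 72493056 = -52/121 + 72493056 = 8771659724/121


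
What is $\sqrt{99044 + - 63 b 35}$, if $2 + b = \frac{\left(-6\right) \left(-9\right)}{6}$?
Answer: $\sqrt{83609} \approx 289.15$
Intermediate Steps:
$b = 7$ ($b = -2 + \frac{\left(-6\right) \left(-9\right)}{6} = -2 + 54 \cdot \frac{1}{6} = -2 + 9 = 7$)
$\sqrt{99044 + - 63 b 35} = \sqrt{99044 + \left(-63\right) 7 \cdot 35} = \sqrt{99044 - 15435} = \sqrt{83609}$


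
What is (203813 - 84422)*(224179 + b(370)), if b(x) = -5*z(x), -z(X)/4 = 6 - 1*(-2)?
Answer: 26784057549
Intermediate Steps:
z(X) = -32 (z(X) = -4*(6 - 1*(-2)) = -4*(6 + 2) = -4*8 = -32)
b(x) = 160 (b(x) = -5*(-32) = 160)
(203813 - 84422)*(224179 + b(370)) = (203813 - 84422)*(224179 + 160) = 119391*224339 = 26784057549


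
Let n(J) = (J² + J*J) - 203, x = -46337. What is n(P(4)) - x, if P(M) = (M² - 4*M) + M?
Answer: 46166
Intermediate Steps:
P(M) = M² - 3*M
n(J) = -203 + 2*J² (n(J) = (J² + J²) - 203 = 2*J² - 203 = -203 + 2*J²)
n(P(4)) - x = (-203 + 2*(4*(-3 + 4))²) - 1*(-46337) = (-203 + 2*(4*1)²) + 46337 = (-203 + 2*4²) + 46337 = (-203 + 2*16) + 46337 = (-203 + 32) + 46337 = -171 + 46337 = 46166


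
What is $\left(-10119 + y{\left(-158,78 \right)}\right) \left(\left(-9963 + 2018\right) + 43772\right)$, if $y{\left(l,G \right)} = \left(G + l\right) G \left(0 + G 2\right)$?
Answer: $-35237968293$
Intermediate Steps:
$y{\left(l,G \right)} = 2 G^{2} \left(G + l\right)$ ($y{\left(l,G \right)} = \left(G + l\right) G \left(0 + 2 G\right) = \left(G + l\right) G 2 G = \left(G + l\right) 2 G^{2} = 2 G^{2} \left(G + l\right)$)
$\left(-10119 + y{\left(-158,78 \right)}\right) \left(\left(-9963 + 2018\right) + 43772\right) = \left(-10119 + 2 \cdot 78^{2} \left(78 - 158\right)\right) \left(\left(-9963 + 2018\right) + 43772\right) = \left(-10119 + 2 \cdot 6084 \left(-80\right)\right) \left(-7945 + 43772\right) = \left(-10119 - 973440\right) 35827 = \left(-983559\right) 35827 = -35237968293$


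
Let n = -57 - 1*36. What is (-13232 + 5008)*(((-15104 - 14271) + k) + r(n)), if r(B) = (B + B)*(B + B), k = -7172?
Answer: 16045024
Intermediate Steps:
n = -93 (n = -57 - 36 = -93)
r(B) = 4*B² (r(B) = (2*B)*(2*B) = 4*B²)
(-13232 + 5008)*(((-15104 - 14271) + k) + r(n)) = (-13232 + 5008)*(((-15104 - 14271) - 7172) + 4*(-93)²) = -8224*((-29375 - 7172) + 4*8649) = -8224*(-36547 + 34596) = -8224*(-1951) = 16045024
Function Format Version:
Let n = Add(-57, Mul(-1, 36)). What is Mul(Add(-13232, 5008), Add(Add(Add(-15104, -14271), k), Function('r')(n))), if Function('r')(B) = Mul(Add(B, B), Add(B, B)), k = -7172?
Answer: 16045024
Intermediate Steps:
n = -93 (n = Add(-57, -36) = -93)
Function('r')(B) = Mul(4, Pow(B, 2)) (Function('r')(B) = Mul(Mul(2, B), Mul(2, B)) = Mul(4, Pow(B, 2)))
Mul(Add(-13232, 5008), Add(Add(Add(-15104, -14271), k), Function('r')(n))) = Mul(Add(-13232, 5008), Add(Add(Add(-15104, -14271), -7172), Mul(4, Pow(-93, 2)))) = Mul(-8224, Add(Add(-29375, -7172), Mul(4, 8649))) = Mul(-8224, Add(-36547, 34596)) = Mul(-8224, -1951) = 16045024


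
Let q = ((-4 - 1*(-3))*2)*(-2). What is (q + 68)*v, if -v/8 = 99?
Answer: -57024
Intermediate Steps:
v = -792 (v = -8*99 = -792)
q = 4 (q = ((-4 + 3)*2)*(-2) = -1*2*(-2) = -2*(-2) = 4)
(q + 68)*v = (4 + 68)*(-792) = 72*(-792) = -57024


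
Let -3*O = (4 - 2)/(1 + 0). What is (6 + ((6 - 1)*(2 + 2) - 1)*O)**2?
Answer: 400/9 ≈ 44.444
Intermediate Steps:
O = -2/3 (O = -(4 - 2)/(3*(1 + 0)) = -2/(3*1) = -2/3 ≈ -0.66667)
(6 + ((6 - 1)*(2 + 2) - 1)*O)**2 = (6 + ((6 - 1)*(2 + 2) - 1)*(-2/3))**2 = (6 + (5*4 - 1)*(-2/3))**2 = (6 + (20 - 1)*(-2/3))**2 = (6 + 19*(-2/3))**2 = (6 - 38/3)**2 = (-20/3)**2 = 400/9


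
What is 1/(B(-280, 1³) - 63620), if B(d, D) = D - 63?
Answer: -1/63682 ≈ -1.5703e-5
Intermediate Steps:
B(d, D) = -63 + D
1/(B(-280, 1³) - 63620) = 1/((-63 + 1³) - 63620) = 1/((-63 + 1) - 63620) = 1/(-62 - 63620) = 1/(-63682) = -1/63682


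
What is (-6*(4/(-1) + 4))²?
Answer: 0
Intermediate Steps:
(-6*(4/(-1) + 4))² = (-6*(4*(-1) + 4))² = (-6*(-4 + 4))² = (-6*0)² = 0² = 0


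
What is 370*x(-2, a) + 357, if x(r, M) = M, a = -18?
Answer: -6303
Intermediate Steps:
370*x(-2, a) + 357 = 370*(-18) + 357 = -6660 + 357 = -6303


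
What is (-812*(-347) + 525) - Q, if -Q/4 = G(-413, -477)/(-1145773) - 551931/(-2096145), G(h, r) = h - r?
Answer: 225992603820545699/800568781695 ≈ 2.8229e+5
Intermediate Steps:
Q = -843004645844/800568781695 (Q = -4*((-413 - 1*(-477))/(-1145773) - 551931/(-2096145)) = -4*((-413 + 477)*(-1/1145773) - 551931*(-1/2096145)) = -4*(64*(-1/1145773) + 183977/698715) = -4*(-64/1145773 + 183977/698715) = -4*210751161461/800568781695 = -843004645844/800568781695 ≈ -1.0530)
(-812*(-347) + 525) - Q = (-812*(-347) + 525) - 1*(-843004645844/800568781695) = (281764 + 525) + 843004645844/800568781695 = 282289 + 843004645844/800568781695 = 225992603820545699/800568781695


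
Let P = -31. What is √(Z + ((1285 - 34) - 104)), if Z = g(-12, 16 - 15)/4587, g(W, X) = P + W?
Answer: √24133335402/4587 ≈ 33.867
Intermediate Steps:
g(W, X) = -31 + W
Z = -43/4587 (Z = (-31 - 12)/4587 = -43*1/4587 = -43/4587 ≈ -0.0093743)
√(Z + ((1285 - 34) - 104)) = √(-43/4587 + ((1285 - 34) - 104)) = √(-43/4587 + (1251 - 104)) = √(-43/4587 + 1147) = √(5261246/4587) = √24133335402/4587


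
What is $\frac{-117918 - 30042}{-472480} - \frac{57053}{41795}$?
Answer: $- \frac{519310331}{493682540} \approx -1.0519$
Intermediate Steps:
$\frac{-117918 - 30042}{-472480} - \frac{57053}{41795} = \left(-147960\right) \left(- \frac{1}{472480}\right) - \frac{57053}{41795} = \frac{3699}{11812} - \frac{57053}{41795} = - \frac{519310331}{493682540}$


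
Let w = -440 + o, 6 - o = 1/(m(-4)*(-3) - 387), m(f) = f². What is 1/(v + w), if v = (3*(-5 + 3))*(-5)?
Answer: -435/175739 ≈ -0.0024753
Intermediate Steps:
o = 2611/435 (o = 6 - 1/((-4)²*(-3) - 387) = 6 - 1/(16*(-3) - 387) = 6 - 1/(-48 - 387) = 6 - 1/(-435) = 6 - 1*(-1/435) = 6 + 1/435 = 2611/435 ≈ 6.0023)
w = -188789/435 (w = -440 + 2611/435 = -188789/435 ≈ -434.00)
v = 30 (v = (3*(-2))*(-5) = -6*(-5) = 30)
1/(v + w) = 1/(30 - 188789/435) = 1/(-175739/435) = -435/175739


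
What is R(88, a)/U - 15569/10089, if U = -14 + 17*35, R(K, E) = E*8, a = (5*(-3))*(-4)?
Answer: -4202869/5861709 ≈ -0.71700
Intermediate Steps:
a = 60 (a = -15*(-4) = 60)
R(K, E) = 8*E
U = 581 (U = -14 + 595 = 581)
R(88, a)/U - 15569/10089 = (8*60)/581 - 15569/10089 = 480*(1/581) - 15569*1/10089 = 480/581 - 15569/10089 = -4202869/5861709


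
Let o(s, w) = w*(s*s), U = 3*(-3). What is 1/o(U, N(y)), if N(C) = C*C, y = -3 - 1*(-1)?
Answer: 1/324 ≈ 0.0030864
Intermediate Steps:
U = -9
y = -2 (y = -3 + 1 = -2)
N(C) = C²
o(s, w) = w*s²
1/o(U, N(y)) = 1/((-2)²*(-9)²) = 1/(4*81) = 1/324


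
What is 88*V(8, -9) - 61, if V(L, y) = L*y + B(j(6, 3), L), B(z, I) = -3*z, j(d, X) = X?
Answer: -7189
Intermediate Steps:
V(L, y) = -9 + L*y (V(L, y) = L*y - 3*3 = L*y - 9 = -9 + L*y)
88*V(8, -9) - 61 = 88*(-9 + 8*(-9)) - 61 = 88*(-9 - 72) - 61 = 88*(-81) - 61 = -7128 - 61 = -7189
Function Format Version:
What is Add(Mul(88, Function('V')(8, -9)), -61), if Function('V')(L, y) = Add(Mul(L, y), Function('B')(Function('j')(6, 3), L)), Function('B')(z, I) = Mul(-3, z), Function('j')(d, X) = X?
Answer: -7189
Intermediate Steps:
Function('V')(L, y) = Add(-9, Mul(L, y)) (Function('V')(L, y) = Add(Mul(L, y), Mul(-3, 3)) = Add(Mul(L, y), -9) = Add(-9, Mul(L, y)))
Add(Mul(88, Function('V')(8, -9)), -61) = Add(Mul(88, Add(-9, Mul(8, -9))), -61) = Add(Mul(88, Add(-9, -72)), -61) = Add(Mul(88, -81), -61) = Add(-7128, -61) = -7189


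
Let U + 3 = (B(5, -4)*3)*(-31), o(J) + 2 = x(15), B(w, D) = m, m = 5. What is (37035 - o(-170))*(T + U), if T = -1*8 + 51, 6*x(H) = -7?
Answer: -94447325/6 ≈ -1.5741e+7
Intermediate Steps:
x(H) = -7/6 (x(H) = (⅙)*(-7) = -7/6)
B(w, D) = 5
T = 43 (T = -8 + 51 = 43)
o(J) = -19/6 (o(J) = -2 - 7/6 = -19/6)
U = -468 (U = -3 + (5*3)*(-31) = -3 + 15*(-31) = -3 - 465 = -468)
(37035 - o(-170))*(T + U) = (37035 - 1*(-19/6))*(43 - 468) = (37035 + 19/6)*(-425) = (222229/6)*(-425) = -94447325/6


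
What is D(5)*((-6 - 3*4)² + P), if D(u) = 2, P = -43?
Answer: 562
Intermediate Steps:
D(5)*((-6 - 3*4)² + P) = 2*((-6 - 3*4)² - 43) = 2*((-6 - 12)² - 43) = 2*((-18)² - 43) = 2*(324 - 43) = 2*281 = 562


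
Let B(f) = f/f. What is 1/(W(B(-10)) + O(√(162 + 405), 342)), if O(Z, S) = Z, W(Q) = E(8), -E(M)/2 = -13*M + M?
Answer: 64/12099 - √7/4033 ≈ 0.0046337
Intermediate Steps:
B(f) = 1
E(M) = 24*M (E(M) = -2*(-13*M + M) = -(-24)*M = 24*M)
W(Q) = 192 (W(Q) = 24*8 = 192)
1/(W(B(-10)) + O(√(162 + 405), 342)) = 1/(192 + √(162 + 405)) = 1/(192 + √567) = 1/(192 + 9*√7)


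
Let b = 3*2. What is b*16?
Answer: 96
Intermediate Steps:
b = 6
b*16 = 6*16 = 96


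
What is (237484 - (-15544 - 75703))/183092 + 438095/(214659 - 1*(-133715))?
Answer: 7489731659/2453249708 ≈ 3.0530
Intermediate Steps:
(237484 - (-15544 - 75703))/183092 + 438095/(214659 - 1*(-133715)) = (237484 - 1*(-91247))*(1/183092) + 438095/(214659 + 133715) = (237484 + 91247)*(1/183092) + 438095/348374 = 328731*(1/183092) + 438095*(1/348374) = 25287/14084 + 438095/348374 = 7489731659/2453249708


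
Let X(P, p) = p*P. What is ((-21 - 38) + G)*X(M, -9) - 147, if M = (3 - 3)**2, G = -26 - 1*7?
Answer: -147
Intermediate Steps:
G = -33 (G = -26 - 7 = -33)
M = 0 (M = 0**2 = 0)
X(P, p) = P*p
((-21 - 38) + G)*X(M, -9) - 147 = ((-21 - 38) - 33)*(0*(-9)) - 147 = (-59 - 33)*0 - 147 = -92*0 - 147 = 0 - 147 = -147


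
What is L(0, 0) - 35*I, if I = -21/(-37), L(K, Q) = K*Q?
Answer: -735/37 ≈ -19.865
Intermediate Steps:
I = 21/37 (I = -21*(-1/37) = 21/37 ≈ 0.56757)
L(0, 0) - 35*I = 0*0 - 35*21/37 = 0 - 735/37 = -735/37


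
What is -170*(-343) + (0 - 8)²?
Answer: 58374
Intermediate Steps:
-170*(-343) + (0 - 8)² = 58310 + (-8)² = 58310 + 64 = 58374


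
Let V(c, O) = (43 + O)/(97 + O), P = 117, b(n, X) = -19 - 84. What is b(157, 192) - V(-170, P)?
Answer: -11101/107 ≈ -103.75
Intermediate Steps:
b(n, X) = -103
V(c, O) = (43 + O)/(97 + O)
b(157, 192) - V(-170, P) = -103 - (43 + 117)/(97 + 117) = -103 - 160/214 = -103 - 1*80/107 = -103 - 80/107 = -11101/107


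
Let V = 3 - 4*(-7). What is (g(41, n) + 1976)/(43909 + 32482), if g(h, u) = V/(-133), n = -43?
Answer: 262777/10160003 ≈ 0.025864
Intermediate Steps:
V = 31 (V = 3 + 28 = 31)
g(h, u) = -31/133 (g(h, u) = 31/(-133) = 31*(-1/133) = -31/133)
(g(41, n) + 1976)/(43909 + 32482) = (-31/133 + 1976)/(43909 + 32482) = (262777/133)/76391 = (262777/133)*(1/76391) = 262777/10160003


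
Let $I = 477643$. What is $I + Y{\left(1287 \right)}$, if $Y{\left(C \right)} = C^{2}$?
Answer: $2134012$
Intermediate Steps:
$I + Y{\left(1287 \right)} = 477643 + 1287^{2} = 477643 + 1656369 = 2134012$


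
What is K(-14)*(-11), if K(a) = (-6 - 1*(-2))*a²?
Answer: 8624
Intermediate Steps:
K(a) = -4*a² (K(a) = (-6 + 2)*a² = -4*a²)
K(-14)*(-11) = -4*(-14)²*(-11) = -4*196*(-11) = -784*(-11) = 8624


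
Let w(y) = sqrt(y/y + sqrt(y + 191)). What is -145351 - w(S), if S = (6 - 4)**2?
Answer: -145351 - sqrt(1 + sqrt(195)) ≈ -1.4536e+5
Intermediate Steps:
S = 4 (S = 2**2 = 4)
w(y) = sqrt(1 + sqrt(191 + y))
-145351 - w(S) = -145351 - sqrt(1 + sqrt(191 + 4)) = -145351 - sqrt(1 + sqrt(195))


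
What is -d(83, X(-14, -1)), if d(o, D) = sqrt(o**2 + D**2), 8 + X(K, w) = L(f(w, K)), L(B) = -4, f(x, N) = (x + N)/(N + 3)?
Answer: -sqrt(7033) ≈ -83.863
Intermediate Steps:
f(x, N) = (N + x)/(3 + N)
X(K, w) = -12 (X(K, w) = -8 - 4 = -12)
d(o, D) = sqrt(D**2 + o**2)
-d(83, X(-14, -1)) = -sqrt((-12)**2 + 83**2) = -sqrt(144 + 6889) = -sqrt(7033)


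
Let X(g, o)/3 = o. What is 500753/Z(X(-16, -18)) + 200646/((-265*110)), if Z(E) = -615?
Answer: -1472034724/1792725 ≈ -821.12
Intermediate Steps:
X(g, o) = 3*o
500753/Z(X(-16, -18)) + 200646/((-265*110)) = 500753/(-615) + 200646/((-265*110)) = 500753*(-1/615) + 200646/(-29150) = -500753/615 + 200646*(-1/29150) = -500753/615 - 100323/14575 = -1472034724/1792725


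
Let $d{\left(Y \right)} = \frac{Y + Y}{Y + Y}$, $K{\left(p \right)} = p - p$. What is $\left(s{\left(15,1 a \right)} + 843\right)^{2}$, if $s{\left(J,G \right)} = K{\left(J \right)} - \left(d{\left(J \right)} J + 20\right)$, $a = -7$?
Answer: $652864$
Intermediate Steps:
$K{\left(p \right)} = 0$
$d{\left(Y \right)} = 1$ ($d{\left(Y \right)} = \frac{2 Y}{2 Y} = 2 Y \frac{1}{2 Y} = 1$)
$s{\left(J,G \right)} = -20 - J$ ($s{\left(J,G \right)} = 0 - \left(1 J + 20\right) = 0 - \left(J + 20\right) = 0 - \left(20 + J\right) = -20 - J$)
$\left(s{\left(15,1 a \right)} + 843\right)^{2} = \left(\left(-20 - 15\right) + 843\right)^{2} = \left(-35 + 843\right)^{2} = 808^{2} = 652864$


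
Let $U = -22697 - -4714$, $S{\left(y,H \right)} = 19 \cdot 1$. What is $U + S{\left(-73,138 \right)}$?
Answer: $-17964$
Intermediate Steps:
$S{\left(y,H \right)} = 19$
$U = -17983$ ($U = -22697 + 4714 = -17983$)
$U + S{\left(-73,138 \right)} = -17983 + 19 = -17964$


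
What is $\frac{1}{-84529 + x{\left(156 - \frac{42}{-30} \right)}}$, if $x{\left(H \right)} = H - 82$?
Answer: $- \frac{5}{422268} \approx -1.1841 \cdot 10^{-5}$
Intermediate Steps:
$x{\left(H \right)} = -82 + H$
$\frac{1}{-84529 + x{\left(156 - \frac{42}{-30} \right)}} = \frac{1}{-84529 - \left(-74 - \frac{7}{5}\right)} = \frac{1}{-84529 + \left(-82 + \left(156 - - \frac{7}{5}\right)\right)} = \frac{1}{-84529 + \left(-82 + \left(156 + \frac{7}{5}\right)\right)} = \frac{1}{-84529 + \left(-82 + \frac{787}{5}\right)} = \frac{1}{-84529 + \frac{377}{5}} = \frac{1}{- \frac{422268}{5}} = - \frac{5}{422268}$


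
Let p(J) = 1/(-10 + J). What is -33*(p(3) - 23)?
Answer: 5346/7 ≈ 763.71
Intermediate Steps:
-33*(p(3) - 23) = -33*(1/(-10 + 3) - 23) = -33*(1/(-7) - 23) = -33*(-⅐ - 23) = -33*(-162/7) = 5346/7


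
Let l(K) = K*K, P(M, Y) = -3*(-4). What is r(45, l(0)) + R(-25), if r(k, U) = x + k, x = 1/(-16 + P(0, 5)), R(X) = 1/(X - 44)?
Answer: 12347/276 ≈ 44.735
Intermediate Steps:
R(X) = 1/(-44 + X)
P(M, Y) = 12
l(K) = K²
x = -¼ (x = 1/(-16 + 12) = 1/(-4) = -¼ ≈ -0.25000)
r(k, U) = -¼ + k
r(45, l(0)) + R(-25) = (-¼ + 45) + 1/(-44 - 25) = 179/4 + 1/(-69) = 179/4 - 1/69 = 12347/276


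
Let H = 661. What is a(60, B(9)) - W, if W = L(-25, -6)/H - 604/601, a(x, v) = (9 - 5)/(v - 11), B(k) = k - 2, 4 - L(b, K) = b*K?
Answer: 89729/397261 ≈ 0.22587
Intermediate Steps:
L(b, K) = 4 - K*b (L(b, K) = 4 - b*K = 4 - K*b)
B(k) = -2 + k
a(x, v) = 4/(-11 + v)
W = -486990/397261 (W = (4 - 1*(-6)*(-25))/661 - 604/601 = (4 - 150)*(1/661) - 604*1/601 = -146*1/661 - 604/601 = -146/661 - 604/601 = -486990/397261 ≈ -1.2259)
a(60, B(9)) - W = 4/(-11 + (-2 + 9)) - 1*(-486990/397261) = 4/(-11 + 7) + 486990/397261 = 4/(-4) + 486990/397261 = 4*(-1/4) + 486990/397261 = -1 + 486990/397261 = 89729/397261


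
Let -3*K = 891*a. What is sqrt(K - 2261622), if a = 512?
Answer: I*sqrt(2413686) ≈ 1553.6*I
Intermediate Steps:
K = -152064 (K = -297*512 = -1/3*456192 = -152064)
sqrt(K - 2261622) = sqrt(-152064 - 2261622) = sqrt(-2413686) = I*sqrt(2413686)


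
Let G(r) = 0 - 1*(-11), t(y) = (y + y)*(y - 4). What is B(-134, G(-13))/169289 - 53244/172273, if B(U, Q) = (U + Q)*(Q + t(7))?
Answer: -247235883/711315217 ≈ -0.34758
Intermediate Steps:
t(y) = 2*y*(-4 + y) (t(y) = (2*y)*(-4 + y) = 2*y*(-4 + y))
G(r) = 11 (G(r) = 0 + 11 = 11)
B(U, Q) = (42 + Q)*(Q + U) (B(U, Q) = (U + Q)*(Q + 2*7*(-4 + 7)) = (Q + U)*(Q + 2*7*3) = (Q + U)*(Q + 42) = (Q + U)*(42 + Q) = (42 + Q)*(Q + U))
B(-134, G(-13))/169289 - 53244/172273 = (11² + 42*11 + 42*(-134) + 11*(-134))/169289 - 53244/172273 = (121 + 462 - 5628 - 1474)*(1/169289) - 53244*1/172273 = -6519*1/169289 - 53244/172273 = -159/4129 - 53244/172273 = -247235883/711315217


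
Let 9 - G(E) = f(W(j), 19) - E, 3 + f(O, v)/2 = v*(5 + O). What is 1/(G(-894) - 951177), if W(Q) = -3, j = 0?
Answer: -1/952132 ≈ -1.0503e-6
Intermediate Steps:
f(O, v) = -6 + 2*v*(5 + O) (f(O, v) = -6 + 2*(v*(5 + O)) = -6 + 2*v*(5 + O))
G(E) = -61 + E (G(E) = 9 - ((-6 + 10*19 + 2*(-3)*19) - E) = 9 - ((-6 + 190 - 114) - E) = 9 - (70 - E) = 9 + (-70 + E) = -61 + E)
1/(G(-894) - 951177) = 1/((-61 - 894) - 951177) = 1/(-955 - 951177) = 1/(-952132) = -1/952132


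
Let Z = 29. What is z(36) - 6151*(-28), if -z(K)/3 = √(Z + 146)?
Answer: 172228 - 15*√7 ≈ 1.7219e+5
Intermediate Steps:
z(K) = -15*√7 (z(K) = -3*√(29 + 146) = -15*√7)
z(36) - 6151*(-28) = -15*√7 - 6151*(-28) = -15*√7 + 172228 = 172228 - 15*√7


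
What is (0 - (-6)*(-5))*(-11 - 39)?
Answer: 1500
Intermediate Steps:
(0 - (-6)*(-5))*(-11 - 39) = (0 - 3*10)*(-50) = (0 - 30)*(-50) = -30*(-50) = 1500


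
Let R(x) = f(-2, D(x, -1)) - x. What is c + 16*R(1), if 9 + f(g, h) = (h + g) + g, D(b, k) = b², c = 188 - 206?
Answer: -226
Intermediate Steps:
c = -18
f(g, h) = -9 + h + 2*g (f(g, h) = -9 + ((h + g) + g) = -9 + ((g + h) + g) = -9 + (h + 2*g) = -9 + h + 2*g)
R(x) = -13 + x² - x (R(x) = (-9 + x² + 2*(-2)) - x = (-9 + x² - 4) - x = (-13 + x²) - x = -13 + x² - x)
c + 16*R(1) = -18 + 16*(-13 + 1² - 1*1) = -18 + 16*(-13 + 1 - 1) = -18 + 16*(-13) = -18 - 208 = -226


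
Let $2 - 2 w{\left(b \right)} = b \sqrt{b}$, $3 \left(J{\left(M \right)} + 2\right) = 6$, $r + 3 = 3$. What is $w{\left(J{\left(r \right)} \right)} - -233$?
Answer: $234$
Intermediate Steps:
$r = 0$ ($r = -3 + 3 = 0$)
$J{\left(M \right)} = 0$ ($J{\left(M \right)} = -2 + \frac{1}{3} \cdot 6 = -2 + 2 = 0$)
$w{\left(b \right)} = 1 - \frac{b^{\frac{3}{2}}}{2}$ ($w{\left(b \right)} = 1 - \frac{b \sqrt{b}}{2} = 1 - \frac{b^{\frac{3}{2}}}{2}$)
$w{\left(J{\left(r \right)} \right)} - -233 = \left(1 - \frac{0^{\frac{3}{2}}}{2}\right) - -233 = \left(1 - 0\right) + 233 = \left(1 + 0\right) + 233 = 1 + 233 = 234$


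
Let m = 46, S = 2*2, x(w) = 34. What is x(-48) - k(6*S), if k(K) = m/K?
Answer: 385/12 ≈ 32.083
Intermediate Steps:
S = 4
k(K) = 46/K
x(-48) - k(6*S) = 34 - 46/(6*4) = 34 - 46/24 = 34 - 1*23/12 = 34 - 23/12 = 385/12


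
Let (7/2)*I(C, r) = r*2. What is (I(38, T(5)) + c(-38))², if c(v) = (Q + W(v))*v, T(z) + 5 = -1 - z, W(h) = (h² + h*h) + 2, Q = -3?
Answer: 589802496196/49 ≈ 1.2037e+10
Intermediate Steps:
W(h) = 2 + 2*h² (W(h) = (h² + h²) + 2 = 2*h² + 2 = 2 + 2*h²)
T(z) = -6 - z (T(z) = -5 + (-1 - z) = -6 - z)
I(C, r) = 4*r/7 (I(C, r) = 2*(r*2)/7 = 2*(2*r)/7 = 4*r/7)
c(v) = v*(-1 + 2*v²) (c(v) = (-3 + (2 + 2*v²))*v = (-1 + 2*v²)*v = v*(-1 + 2*v²))
(I(38, T(5)) + c(-38))² = (4*(-6 - 1*5)/7 + (-1*(-38) + 2*(-38)³))² = (4*(-6 - 5)/7 + (38 + 2*(-54872)))² = ((4/7)*(-11) + (38 - 109744))² = (-44/7 - 109706)² = (-767986/7)² = 589802496196/49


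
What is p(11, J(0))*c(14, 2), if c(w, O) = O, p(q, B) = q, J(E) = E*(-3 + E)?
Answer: 22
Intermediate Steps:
p(11, J(0))*c(14, 2) = 11*2 = 22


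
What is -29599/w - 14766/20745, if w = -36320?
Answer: 5182009/50230560 ≈ 0.10316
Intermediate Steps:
-29599/w - 14766/20745 = -29599/(-36320) - 14766/20745 = -29599*(-1/36320) - 14766*1/20745 = 29599/36320 - 4922/6915 = 5182009/50230560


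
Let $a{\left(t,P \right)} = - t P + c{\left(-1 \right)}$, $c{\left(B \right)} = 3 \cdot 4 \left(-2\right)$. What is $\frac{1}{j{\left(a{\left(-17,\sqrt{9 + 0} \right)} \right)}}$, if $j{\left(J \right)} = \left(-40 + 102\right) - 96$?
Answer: $- \frac{1}{34} \approx -0.029412$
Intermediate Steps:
$c{\left(B \right)} = -24$ ($c{\left(B \right)} = 12 \left(-2\right) = -24$)
$a{\left(t,P \right)} = -24 - P t$ ($a{\left(t,P \right)} = - t P - 24 = - P t - 24 = -24 - P t$)
$j{\left(J \right)} = -34$ ($j{\left(J \right)} = 62 - 96 = -34$)
$\frac{1}{j{\left(a{\left(-17,\sqrt{9 + 0} \right)} \right)}} = \frac{1}{-34} = - \frac{1}{34}$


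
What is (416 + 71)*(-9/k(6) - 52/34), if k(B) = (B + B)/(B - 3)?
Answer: -125159/68 ≈ -1840.6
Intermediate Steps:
k(B) = 2*B/(-3 + B) (k(B) = (2*B)/(-3 + B) = 2*B/(-3 + B))
(416 + 71)*(-9/k(6) - 52/34) = (416 + 71)*(-9/(2*6/(-3 + 6)) - 52/34) = 487*(-9/(2*6/3) - 52*1/34) = 487*(-9/(2*6*(⅓)) - 26/17) = 487*(-9/4 - 26/17) = 487*(-257/68) = -125159/68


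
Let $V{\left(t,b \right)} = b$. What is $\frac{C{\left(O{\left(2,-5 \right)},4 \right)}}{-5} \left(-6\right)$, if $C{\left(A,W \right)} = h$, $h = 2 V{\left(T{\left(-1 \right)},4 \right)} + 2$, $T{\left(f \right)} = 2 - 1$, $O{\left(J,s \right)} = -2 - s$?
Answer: $12$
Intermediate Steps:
$T{\left(f \right)} = 1$ ($T{\left(f \right)} = 2 - 1 = 1$)
$h = 10$ ($h = 2 \cdot 4 + 2 = 8 + 2 = 10$)
$C{\left(A,W \right)} = 10$
$\frac{C{\left(O{\left(2,-5 \right)},4 \right)}}{-5} \left(-6\right) = \frac{1}{-5} \cdot 10 \left(-6\right) = \left(- \frac{1}{5}\right) 10 \left(-6\right) = \left(-2\right) \left(-6\right) = 12$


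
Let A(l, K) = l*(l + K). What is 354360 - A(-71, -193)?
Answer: 335616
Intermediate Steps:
A(l, K) = l*(K + l)
354360 - A(-71, -193) = 354360 - (-71)*(-193 - 71) = 354360 - (-71)*(-264) = 354360 - 1*18744 = 354360 - 18744 = 335616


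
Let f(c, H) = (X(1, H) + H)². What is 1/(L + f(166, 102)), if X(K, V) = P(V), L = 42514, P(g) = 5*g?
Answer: 1/417058 ≈ 2.3977e-6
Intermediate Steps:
X(K, V) = 5*V
f(c, H) = 36*H² (f(c, H) = (5*H + H)² = (6*H)² = 36*H²)
1/(L + f(166, 102)) = 1/(42514 + 36*102²) = 1/(42514 + 36*10404) = 1/(42514 + 374544) = 1/417058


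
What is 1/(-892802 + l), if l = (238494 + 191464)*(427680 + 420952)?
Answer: 1/364875224654 ≈ 2.7407e-12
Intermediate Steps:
l = 364876117456 (l = 429958*848632 = 364876117456)
1/(-892802 + l) = 1/(-892802 + 364876117456) = 1/364875224654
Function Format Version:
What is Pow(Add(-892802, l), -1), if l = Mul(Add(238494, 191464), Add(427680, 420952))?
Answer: Rational(1, 364875224654) ≈ 2.7407e-12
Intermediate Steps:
l = 364876117456 (l = Mul(429958, 848632) = 364876117456)
Pow(Add(-892802, l), -1) = Pow(Add(-892802, 364876117456), -1) = Pow(364875224654, -1) = Rational(1, 364875224654)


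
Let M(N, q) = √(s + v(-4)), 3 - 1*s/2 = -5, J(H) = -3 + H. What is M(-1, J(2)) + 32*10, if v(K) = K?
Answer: 320 + 2*√3 ≈ 323.46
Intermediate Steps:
s = 16 (s = 6 - 2*(-5) = 6 + 10 = 16)
M(N, q) = 2*√3 (M(N, q) = √(16 - 4) = √12 = 2*√3)
M(-1, J(2)) + 32*10 = 2*√3 + 32*10 = 2*√3 + 320 = 320 + 2*√3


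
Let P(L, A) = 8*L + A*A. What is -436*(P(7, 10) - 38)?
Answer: -51448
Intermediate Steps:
P(L, A) = A**2 + 8*L (P(L, A) = 8*L + A**2 = A**2 + 8*L)
-436*(P(7, 10) - 38) = -436*((10**2 + 8*7) - 38) = -436*((100 + 56) - 38) = -436*(156 - 38) = -436*118 = -51448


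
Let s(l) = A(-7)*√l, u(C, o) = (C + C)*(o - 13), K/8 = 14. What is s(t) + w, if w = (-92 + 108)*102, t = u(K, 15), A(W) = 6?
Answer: 1632 + 48*√7 ≈ 1759.0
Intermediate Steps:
K = 112 (K = 8*14 = 112)
u(C, o) = 2*C*(-13 + o) (u(C, o) = (2*C)*(-13 + o) = 2*C*(-13 + o))
t = 448 (t = 2*112*(-13 + 15) = 2*112*2 = 448)
w = 1632 (w = 16*102 = 1632)
s(l) = 6*√l
s(t) + w = 6*√448 + 1632 = 6*(8*√7) + 1632 = 48*√7 + 1632 = 1632 + 48*√7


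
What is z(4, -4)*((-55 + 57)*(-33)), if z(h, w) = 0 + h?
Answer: -264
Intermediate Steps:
z(h, w) = h
z(4, -4)*((-55 + 57)*(-33)) = 4*((-55 + 57)*(-33)) = 4*(2*(-33)) = 4*(-66) = -264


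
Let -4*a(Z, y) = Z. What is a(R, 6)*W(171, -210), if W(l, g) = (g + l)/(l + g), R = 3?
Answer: -3/4 ≈ -0.75000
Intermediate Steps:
W(l, g) = 1 (W(l, g) = (g + l)/(g + l) = 1)
a(Z, y) = -Z/4
a(R, 6)*W(171, -210) = -1/4*3*1 = -3/4*1 = -3/4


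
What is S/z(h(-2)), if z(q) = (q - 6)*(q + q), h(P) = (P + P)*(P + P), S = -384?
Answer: -6/5 ≈ -1.2000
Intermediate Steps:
h(P) = 4*P² (h(P) = (2*P)*(2*P) = 4*P²)
z(q) = 2*q*(-6 + q) (z(q) = (-6 + q)*(2*q) = 2*q*(-6 + q))
S/z(h(-2)) = -384*1/(32*(-6 + 4*(-2)²)) = -384*1/(32*(-6 + 4*4)) = -384*1/(32*(-6 + 16)) = -384/(2*16*10) = -384/320 = -384*1/320 = -6/5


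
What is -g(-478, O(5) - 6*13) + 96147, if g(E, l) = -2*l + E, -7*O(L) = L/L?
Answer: 675281/7 ≈ 96469.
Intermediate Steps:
O(L) = -⅐ (O(L) = -L/(7*L) = -⅐*1 = -⅐)
g(E, l) = E - 2*l
-g(-478, O(5) - 6*13) + 96147 = -(-478 - 2*(-⅐ - 6*13)) + 96147 = -(-478 - 2*(-⅐ - 78)) + 96147 = -(-478 - 2*(-547/7)) + 96147 = -(-478 + 1094/7) + 96147 = -1*(-2252/7) + 96147 = 2252/7 + 96147 = 675281/7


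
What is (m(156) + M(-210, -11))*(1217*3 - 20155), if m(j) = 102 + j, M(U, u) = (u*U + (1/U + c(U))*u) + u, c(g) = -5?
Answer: -4526477812/105 ≈ -4.3109e+7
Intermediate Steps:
M(U, u) = u + U*u + u*(-5 + 1/U) (M(U, u) = (u*U + (1/U - 5)*u) + u = (U*u + (-5 + 1/U)*u) + u = (U*u + u*(-5 + 1/U)) + u = u + U*u + u*(-5 + 1/U))
(m(156) + M(-210, -11))*(1217*3 - 20155) = ((102 + 156) - 11*(1 - 210*(-4 - 210))/(-210))*(1217*3 - 20155) = (258 - 11*(-1/210)*(1 - 210*(-214)))*(3651 - 20155) = (258 - 11*(-1/210)*(1 + 44940))*(-16504) = (258 - 11*(-1/210)*44941)*(-16504) = (258 + 494351/210)*(-16504) = (548531/210)*(-16504) = -4526477812/105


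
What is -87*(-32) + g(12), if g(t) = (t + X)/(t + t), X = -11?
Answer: 66817/24 ≈ 2784.0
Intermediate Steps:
g(t) = (-11 + t)/(2*t) (g(t) = (t - 11)/(t + t) = (-11 + t)/((2*t)) = (-11 + t)*(1/(2*t)) = (-11 + t)/(2*t))
-87*(-32) + g(12) = -87*(-32) + (1/2)*(-11 + 12)/12 = 2784 + (1/2)*(1/12)*1 = 2784 + 1/24 = 66817/24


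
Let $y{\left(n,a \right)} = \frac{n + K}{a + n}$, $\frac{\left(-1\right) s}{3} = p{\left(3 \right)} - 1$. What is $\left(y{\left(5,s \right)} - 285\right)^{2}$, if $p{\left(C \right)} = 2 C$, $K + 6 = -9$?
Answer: $80656$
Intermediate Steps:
$K = -15$ ($K = -6 - 9 = -15$)
$s = -15$ ($s = - 3 \left(2 \cdot 3 - 1\right) = - 3 \left(6 - 1\right) = \left(-3\right) 5 = -15$)
$y{\left(n,a \right)} = \frac{-15 + n}{a + n}$ ($y{\left(n,a \right)} = \frac{n - 15}{a + n} = \frac{-15 + n}{a + n}$)
$\left(y{\left(5,s \right)} - 285\right)^{2} = \left(\frac{-15 + 5}{-15 + 5} - 285\right)^{2} = \left(\frac{1}{-10} \left(-10\right) - 285\right)^{2} = \left(\left(- \frac{1}{10}\right) \left(-10\right) - 285\right)^{2} = \left(1 - 285\right)^{2} = \left(-284\right)^{2} = 80656$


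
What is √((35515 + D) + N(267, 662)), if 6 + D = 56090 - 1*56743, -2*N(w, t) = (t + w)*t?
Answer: I*√272643 ≈ 522.15*I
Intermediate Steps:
N(w, t) = -t*(t + w)/2 (N(w, t) = -(t + w)*t/2 = -t*(t + w)/2)
D = -659 (D = -6 + (56090 - 1*56743) = -6 + (56090 - 56743) = -6 - 653 = -659)
√((35515 + D) + N(267, 662)) = √((35515 - 659) - ½*662*(662 + 267)) = √(34856 - ½*662*929) = √(34856 - 307499) = √(-272643) = I*√272643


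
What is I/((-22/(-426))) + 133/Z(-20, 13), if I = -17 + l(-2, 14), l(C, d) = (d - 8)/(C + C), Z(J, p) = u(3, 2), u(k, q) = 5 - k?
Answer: -3209/11 ≈ -291.73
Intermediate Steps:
Z(J, p) = 2 (Z(J, p) = 5 - 1*3 = 5 - 3 = 2)
l(C, d) = (-8 + d)/(2*C) (l(C, d) = (-8 + d)/((2*C)) = (-8 + d)*(1/(2*C)) = (-8 + d)/(2*C))
I = -37/2 (I = -17 + (1/2)*(-8 + 14)/(-2) = -17 + (1/2)*(-1/2)*6 = -17 - 3/2 = -37/2 ≈ -18.500)
I/((-22/(-426))) + 133/Z(-20, 13) = -37/(2*((-22/(-426)))) + 133/2 = -37/(2*((-22*(-1/426)))) + 133*(1/2) = -37/(2*11/213) + 133/2 = -37/2*213/11 + 133/2 = -7881/22 + 133/2 = -3209/11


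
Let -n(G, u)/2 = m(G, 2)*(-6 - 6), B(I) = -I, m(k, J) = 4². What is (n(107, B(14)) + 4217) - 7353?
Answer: -2752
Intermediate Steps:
m(k, J) = 16
n(G, u) = 384 (n(G, u) = -32*(-6 - 6) = -32*(-12) = -2*(-192) = 384)
(n(107, B(14)) + 4217) - 7353 = (384 + 4217) - 7353 = 4601 - 7353 = -2752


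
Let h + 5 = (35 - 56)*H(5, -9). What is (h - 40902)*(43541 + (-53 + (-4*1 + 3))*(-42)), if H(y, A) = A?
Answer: -1865250862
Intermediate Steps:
h = 184 (h = -5 + (35 - 56)*(-9) = -5 - 21*(-9) = -5 + 189 = 184)
(h - 40902)*(43541 + (-53 + (-4*1 + 3))*(-42)) = (184 - 40902)*(43541 + (-53 + (-4*1 + 3))*(-42)) = -40718*(43541 + (-53 + (-4 + 3))*(-42)) = -40718*(43541 + (-53 - 1)*(-42)) = -40718*(43541 - 54*(-42)) = -40718*(43541 + 2268) = -40718*45809 = -1865250862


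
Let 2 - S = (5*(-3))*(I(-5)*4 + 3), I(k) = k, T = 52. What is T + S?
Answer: -201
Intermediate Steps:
S = -253 (S = 2 - 5*(-3)*(-5*4 + 3) = 2 - (-15)*(-20 + 3) = 2 - (-15)*(-17) = 2 - 1*255 = 2 - 255 = -253)
T + S = 52 - 253 = -201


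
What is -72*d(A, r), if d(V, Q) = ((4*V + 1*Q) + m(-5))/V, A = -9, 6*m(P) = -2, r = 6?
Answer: -728/3 ≈ -242.67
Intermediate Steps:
m(P) = -⅓ (m(P) = (⅙)*(-2) = -⅓)
d(V, Q) = (-⅓ + Q + 4*V)/V (d(V, Q) = ((4*V + 1*Q) - ⅓)/V = ((4*V + Q) - ⅓)/V = ((Q + 4*V) - ⅓)/V = (-⅓ + Q + 4*V)/V)
-72*d(A, r) = -72*(-⅓ + 6 + 4*(-9))/(-9) = -(-8)*(-⅓ + 6 - 36) = -(-8)*(-91)/3 = -72*91/27 = -728/3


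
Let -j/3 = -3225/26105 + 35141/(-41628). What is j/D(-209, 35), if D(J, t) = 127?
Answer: 210321221/9200717692 ≈ 0.022859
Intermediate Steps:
j = 210321221/72446596 (j = -3*(-3225/26105 + 35141/(-41628)) = -3*(-3225*1/26105 + 35141*(-1/41628)) = -3*(-645/5221 - 35141/41628) = -3*(-210321221/217339788) = 210321221/72446596 ≈ 2.9031)
j/D(-209, 35) = (210321221/72446596)/127 = (210321221/72446596)*(1/127) = 210321221/9200717692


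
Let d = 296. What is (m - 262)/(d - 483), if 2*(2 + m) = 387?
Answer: 141/374 ≈ 0.37701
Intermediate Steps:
m = 383/2 (m = -2 + (½)*387 = -2 + 387/2 = 383/2 ≈ 191.50)
(m - 262)/(d - 483) = (383/2 - 262)/(296 - 483) = -141/2/(-187) = -141/2*(-1/187) = 141/374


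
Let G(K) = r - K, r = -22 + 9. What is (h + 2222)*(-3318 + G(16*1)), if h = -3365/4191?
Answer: -31157346839/4191 ≈ -7.4343e+6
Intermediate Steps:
r = -13
h = -3365/4191 (h = -3365*1/4191 = -3365/4191 ≈ -0.80291)
G(K) = -13 - K
(h + 2222)*(-3318 + G(16*1)) = (-3365/4191 + 2222)*(-3318 + (-13 - 16)) = 9309037*(-3318 + (-13 - 1*16))/4191 = 9309037*(-3318 + (-13 - 16))/4191 = 9309037*(-3318 - 29)/4191 = (9309037/4191)*(-3347) = -31157346839/4191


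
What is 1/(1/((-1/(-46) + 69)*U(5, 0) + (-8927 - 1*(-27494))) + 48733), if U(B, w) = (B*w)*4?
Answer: 18567/904825612 ≈ 2.0520e-5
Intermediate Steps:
U(B, w) = 4*B*w
1/(1/((-1/(-46) + 69)*U(5, 0) + (-8927 - 1*(-27494))) + 48733) = 1/(1/((-1/(-46) + 69)*(4*5*0) + (-8927 - 1*(-27494))) + 48733) = 1/(1/((-1*(-1/46) + 69)*0 + (-8927 + 27494)) + 48733) = 1/(1/((1/46 + 69)*0 + 18567) + 48733) = 1/(1/((3175/46)*0 + 18567) + 48733) = 1/(1/(0 + 18567) + 48733) = 1/(1/18567 + 48733) = 1/(904825612/18567) = 18567/904825612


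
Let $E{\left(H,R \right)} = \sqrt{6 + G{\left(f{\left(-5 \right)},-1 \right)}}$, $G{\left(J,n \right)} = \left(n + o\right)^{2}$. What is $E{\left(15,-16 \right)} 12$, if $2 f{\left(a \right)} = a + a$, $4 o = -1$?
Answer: $33$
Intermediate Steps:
$o = - \frac{1}{4}$ ($o = \frac{1}{4} \left(-1\right) = - \frac{1}{4} \approx -0.25$)
$f{\left(a \right)} = a$ ($f{\left(a \right)} = \frac{a + a}{2} = \frac{2 a}{2} = a$)
$G{\left(J,n \right)} = \left(- \frac{1}{4} + n\right)^{2}$ ($G{\left(J,n \right)} = \left(n - \frac{1}{4}\right)^{2} = \left(- \frac{1}{4} + n\right)^{2}$)
$E{\left(H,R \right)} = \frac{11}{4}$ ($E{\left(H,R \right)} = \sqrt{6 + \frac{\left(-1 + 4 \left(-1\right)\right)^{2}}{16}} = \sqrt{6 + \frac{\left(-1 - 4\right)^{2}}{16}} = \sqrt{6 + \frac{\left(-5\right)^{2}}{16}} = \sqrt{6 + \frac{1}{16} \cdot 25} = \sqrt{6 + \frac{25}{16}} = \sqrt{\frac{121}{16}} = \frac{11}{4}$)
$E{\left(15,-16 \right)} 12 = \frac{11}{4} \cdot 12 = 33$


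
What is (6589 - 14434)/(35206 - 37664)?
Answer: 7845/2458 ≈ 3.1916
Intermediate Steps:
(6589 - 14434)/(35206 - 37664) = -7845/(-2458) = -7845*(-1/2458) = 7845/2458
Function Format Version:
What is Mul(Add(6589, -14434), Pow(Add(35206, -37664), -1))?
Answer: Rational(7845, 2458) ≈ 3.1916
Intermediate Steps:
Mul(Add(6589, -14434), Pow(Add(35206, -37664), -1)) = Mul(-7845, Pow(-2458, -1)) = Mul(-7845, Rational(-1, 2458)) = Rational(7845, 2458)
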